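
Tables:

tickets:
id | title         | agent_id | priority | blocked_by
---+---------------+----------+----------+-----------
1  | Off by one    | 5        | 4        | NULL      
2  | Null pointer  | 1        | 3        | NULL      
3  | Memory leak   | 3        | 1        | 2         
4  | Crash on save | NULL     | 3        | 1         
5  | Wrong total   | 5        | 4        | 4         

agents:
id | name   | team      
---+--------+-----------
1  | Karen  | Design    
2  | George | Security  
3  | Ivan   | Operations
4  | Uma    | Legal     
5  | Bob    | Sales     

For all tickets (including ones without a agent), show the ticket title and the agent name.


LEFT JOIN keeps every row from tickets (the left table); where agent_id has no match in agents, the agent columns become NULL. Walk through each ticket:
  - ticket 1 (Off by one): agent_id=5 -> matches Bob
  - ticket 2 (Null pointer): agent_id=1 -> matches Karen
  - ticket 3 (Memory leak): agent_id=3 -> matches Ivan
  - ticket 4 (Crash on save): agent_id=NULL, no match -> kept with NULL
  - ticket 5 (Wrong total): agent_id=5 -> matches Bob
All 5 rows appear; 1 has NULL agent.

SQL:
SELECT a.title, b.name AS agent
FROM tickets a
LEFT JOIN agents b ON a.agent_id = b.id

Result:
title         | agent
--------------+------
Off by one    | Bob  
Null pointer  | Karen
Memory leak   | Ivan 
Crash on save | NULL 
Wrong total   | Bob  


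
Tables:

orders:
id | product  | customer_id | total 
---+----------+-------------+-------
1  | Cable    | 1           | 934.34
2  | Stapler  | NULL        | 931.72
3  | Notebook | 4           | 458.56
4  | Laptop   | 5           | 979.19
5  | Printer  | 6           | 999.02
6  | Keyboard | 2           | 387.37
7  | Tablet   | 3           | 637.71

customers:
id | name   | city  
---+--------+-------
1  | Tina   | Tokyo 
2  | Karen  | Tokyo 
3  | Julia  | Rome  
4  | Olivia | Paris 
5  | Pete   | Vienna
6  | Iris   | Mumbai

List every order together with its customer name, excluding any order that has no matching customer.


INNER JOIN keeps only orders rows whose customer_id matches an id in customers. Walk through each order:
  - order 1 (Cable): customer_id=1 -> matches Tina
  - order 2 (Stapler): customer_id=NULL, no match -> dropped
  - order 3 (Notebook): customer_id=4 -> matches Olivia
  - order 4 (Laptop): customer_id=5 -> matches Pete
  - order 5 (Printer): customer_id=6 -> matches Iris
  - order 6 (Keyboard): customer_id=2 -> matches Karen
  - order 7 (Tablet): customer_id=3 -> matches Julia
So 1 of 7 rows is dropped.

SQL:
SELECT a.product, b.name AS customer
FROM orders a
INNER JOIN customers b ON a.customer_id = b.id

Result:
product  | customer
---------+---------
Cable    | Tina    
Notebook | Olivia  
Laptop   | Pete    
Printer  | Iris    
Keyboard | Karen   
Tablet   | Julia   


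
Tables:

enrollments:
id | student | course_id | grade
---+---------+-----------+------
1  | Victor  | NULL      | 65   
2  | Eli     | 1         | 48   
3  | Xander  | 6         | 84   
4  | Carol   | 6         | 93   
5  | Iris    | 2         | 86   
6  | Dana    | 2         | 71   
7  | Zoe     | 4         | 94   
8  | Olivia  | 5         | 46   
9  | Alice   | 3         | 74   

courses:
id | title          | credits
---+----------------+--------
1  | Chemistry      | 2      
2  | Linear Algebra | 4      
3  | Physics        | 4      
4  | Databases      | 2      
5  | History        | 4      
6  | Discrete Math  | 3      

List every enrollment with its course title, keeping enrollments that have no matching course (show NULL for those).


LEFT JOIN keeps every row from enrollments (the left table); where course_id has no match in courses, the course columns become NULL. Walk through each enrollment:
  - enrollment 1 (Victor): course_id=NULL, no match -> kept with NULL
  - enrollment 2 (Eli): course_id=1 -> matches Chemistry
  - enrollment 3 (Xander): course_id=6 -> matches Discrete Math
  - enrollment 4 (Carol): course_id=6 -> matches Discrete Math
  - enrollment 5 (Iris): course_id=2 -> matches Linear Algebra
  - enrollment 6 (Dana): course_id=2 -> matches Linear Algebra
  - enrollment 7 (Zoe): course_id=4 -> matches Databases
  - enrollment 8 (Olivia): course_id=5 -> matches History
  - enrollment 9 (Alice): course_id=3 -> matches Physics
All 9 rows appear; 1 has NULL course.

SQL:
SELECT a.student, b.title AS course
FROM enrollments a
LEFT JOIN courses b ON a.course_id = b.id

Result:
student | course        
--------+---------------
Victor  | NULL          
Eli     | Chemistry     
Xander  | Discrete Math 
Carol   | Discrete Math 
Iris    | Linear Algebra
Dana    | Linear Algebra
Zoe     | Databases     
Olivia  | History       
Alice   | Physics       


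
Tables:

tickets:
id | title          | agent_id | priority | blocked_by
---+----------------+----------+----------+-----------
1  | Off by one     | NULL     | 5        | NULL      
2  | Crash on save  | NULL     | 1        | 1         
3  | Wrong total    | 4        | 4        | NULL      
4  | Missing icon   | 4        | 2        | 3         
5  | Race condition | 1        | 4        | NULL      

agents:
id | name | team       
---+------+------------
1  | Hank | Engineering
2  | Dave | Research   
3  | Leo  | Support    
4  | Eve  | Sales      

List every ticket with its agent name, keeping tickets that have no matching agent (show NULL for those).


LEFT JOIN keeps every row from tickets (the left table); where agent_id has no match in agents, the agent columns become NULL. Walk through each ticket:
  - ticket 1 (Off by one): agent_id=NULL, no match -> kept with NULL
  - ticket 2 (Crash on save): agent_id=NULL, no match -> kept with NULL
  - ticket 3 (Wrong total): agent_id=4 -> matches Eve
  - ticket 4 (Missing icon): agent_id=4 -> matches Eve
  - ticket 5 (Race condition): agent_id=1 -> matches Hank
All 5 rows appear; 2 have NULL agent.

SQL:
SELECT a.title, b.name AS agent
FROM tickets a
LEFT JOIN agents b ON a.agent_id = b.id

Result:
title          | agent
---------------+------
Off by one     | NULL 
Crash on save  | NULL 
Wrong total    | Eve  
Missing icon   | Eve  
Race condition | Hank 


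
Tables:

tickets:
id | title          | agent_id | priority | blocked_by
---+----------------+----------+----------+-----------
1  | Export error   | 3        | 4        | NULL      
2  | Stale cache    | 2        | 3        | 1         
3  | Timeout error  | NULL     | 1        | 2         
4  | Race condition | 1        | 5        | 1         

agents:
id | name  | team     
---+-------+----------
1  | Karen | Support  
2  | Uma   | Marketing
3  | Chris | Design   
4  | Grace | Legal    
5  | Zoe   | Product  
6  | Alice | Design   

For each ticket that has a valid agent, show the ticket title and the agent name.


INNER JOIN keeps only tickets rows whose agent_id matches an id in agents. Walk through each ticket:
  - ticket 1 (Export error): agent_id=3 -> matches Chris
  - ticket 2 (Stale cache): agent_id=2 -> matches Uma
  - ticket 3 (Timeout error): agent_id=NULL, no match -> dropped
  - ticket 4 (Race condition): agent_id=1 -> matches Karen
So 1 of 4 rows is dropped.

SQL:
SELECT a.title, b.name AS agent
FROM tickets a
INNER JOIN agents b ON a.agent_id = b.id

Result:
title          | agent
---------------+------
Export error   | Chris
Stale cache    | Uma  
Race condition | Karen


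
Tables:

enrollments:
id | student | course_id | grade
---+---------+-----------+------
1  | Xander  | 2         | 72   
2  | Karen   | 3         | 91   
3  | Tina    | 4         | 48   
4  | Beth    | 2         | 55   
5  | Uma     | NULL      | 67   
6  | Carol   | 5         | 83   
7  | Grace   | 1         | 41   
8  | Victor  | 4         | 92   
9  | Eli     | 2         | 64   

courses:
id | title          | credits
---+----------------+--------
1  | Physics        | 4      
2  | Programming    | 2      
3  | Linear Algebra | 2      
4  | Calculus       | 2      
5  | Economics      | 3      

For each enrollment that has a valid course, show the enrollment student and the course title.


INNER JOIN keeps only enrollments rows whose course_id matches an id in courses. Walk through each enrollment:
  - enrollment 1 (Xander): course_id=2 -> matches Programming
  - enrollment 2 (Karen): course_id=3 -> matches Linear Algebra
  - enrollment 3 (Tina): course_id=4 -> matches Calculus
  - enrollment 4 (Beth): course_id=2 -> matches Programming
  - enrollment 5 (Uma): course_id=NULL, no match -> dropped
  - enrollment 6 (Carol): course_id=5 -> matches Economics
  - enrollment 7 (Grace): course_id=1 -> matches Physics
  - enrollment 8 (Victor): course_id=4 -> matches Calculus
  - enrollment 9 (Eli): course_id=2 -> matches Programming
So 1 of 9 rows is dropped.

SQL:
SELECT a.student, b.title AS course
FROM enrollments a
INNER JOIN courses b ON a.course_id = b.id

Result:
student | course        
--------+---------------
Xander  | Programming   
Karen   | Linear Algebra
Tina    | Calculus      
Beth    | Programming   
Carol   | Economics     
Grace   | Physics       
Victor  | Calculus      
Eli     | Programming   


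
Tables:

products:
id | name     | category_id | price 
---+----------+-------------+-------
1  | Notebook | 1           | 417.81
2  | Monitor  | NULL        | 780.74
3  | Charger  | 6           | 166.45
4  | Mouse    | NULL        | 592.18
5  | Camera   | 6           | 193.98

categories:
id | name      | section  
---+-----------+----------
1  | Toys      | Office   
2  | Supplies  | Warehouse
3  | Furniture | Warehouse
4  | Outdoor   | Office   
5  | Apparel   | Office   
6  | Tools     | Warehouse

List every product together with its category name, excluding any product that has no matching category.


INNER JOIN keeps only products rows whose category_id matches an id in categories. Walk through each product:
  - product 1 (Notebook): category_id=1 -> matches Toys
  - product 2 (Monitor): category_id=NULL, no match -> dropped
  - product 3 (Charger): category_id=6 -> matches Tools
  - product 4 (Mouse): category_id=NULL, no match -> dropped
  - product 5 (Camera): category_id=6 -> matches Tools
So 2 of 5 rows are dropped.

SQL:
SELECT a.name, b.name AS category
FROM products a
INNER JOIN categories b ON a.category_id = b.id

Result:
name     | category
---------+---------
Notebook | Toys    
Charger  | Tools   
Camera   | Tools   


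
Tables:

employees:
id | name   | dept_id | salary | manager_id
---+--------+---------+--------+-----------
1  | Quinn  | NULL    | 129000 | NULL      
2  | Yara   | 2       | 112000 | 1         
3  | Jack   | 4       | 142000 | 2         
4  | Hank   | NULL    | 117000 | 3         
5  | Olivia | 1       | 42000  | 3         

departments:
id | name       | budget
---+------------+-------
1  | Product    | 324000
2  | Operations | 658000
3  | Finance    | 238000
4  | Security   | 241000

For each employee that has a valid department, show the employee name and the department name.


INNER JOIN keeps only employees rows whose dept_id matches an id in departments. Walk through each employee:
  - employee 1 (Quinn): dept_id=NULL, no match -> dropped
  - employee 2 (Yara): dept_id=2 -> matches Operations
  - employee 3 (Jack): dept_id=4 -> matches Security
  - employee 4 (Hank): dept_id=NULL, no match -> dropped
  - employee 5 (Olivia): dept_id=1 -> matches Product
So 2 of 5 rows are dropped.

SQL:
SELECT a.name, b.name AS department
FROM employees a
INNER JOIN departments b ON a.dept_id = b.id

Result:
name   | department
-------+-----------
Yara   | Operations
Jack   | Security  
Olivia | Product   


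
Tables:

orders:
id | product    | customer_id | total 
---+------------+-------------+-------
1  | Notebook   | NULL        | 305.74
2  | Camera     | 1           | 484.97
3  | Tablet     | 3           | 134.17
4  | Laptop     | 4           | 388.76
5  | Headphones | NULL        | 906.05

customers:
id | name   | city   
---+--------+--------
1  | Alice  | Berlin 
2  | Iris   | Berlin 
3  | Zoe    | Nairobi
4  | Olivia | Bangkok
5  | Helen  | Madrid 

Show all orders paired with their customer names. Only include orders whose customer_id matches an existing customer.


INNER JOIN keeps only orders rows whose customer_id matches an id in customers. Walk through each order:
  - order 1 (Notebook): customer_id=NULL, no match -> dropped
  - order 2 (Camera): customer_id=1 -> matches Alice
  - order 3 (Tablet): customer_id=3 -> matches Zoe
  - order 4 (Laptop): customer_id=4 -> matches Olivia
  - order 5 (Headphones): customer_id=NULL, no match -> dropped
So 2 of 5 rows are dropped.

SQL:
SELECT a.product, b.name AS customer
FROM orders a
INNER JOIN customers b ON a.customer_id = b.id

Result:
product | customer
--------+---------
Camera  | Alice   
Tablet  | Zoe     
Laptop  | Olivia  


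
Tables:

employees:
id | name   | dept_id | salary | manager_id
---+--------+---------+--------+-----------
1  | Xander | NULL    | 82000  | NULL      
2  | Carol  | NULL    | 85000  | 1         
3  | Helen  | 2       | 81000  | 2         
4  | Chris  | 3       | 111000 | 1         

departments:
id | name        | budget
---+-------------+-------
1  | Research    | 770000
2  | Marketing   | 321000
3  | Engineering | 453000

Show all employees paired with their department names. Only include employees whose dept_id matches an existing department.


INNER JOIN keeps only employees rows whose dept_id matches an id in departments. Walk through each employee:
  - employee 1 (Xander): dept_id=NULL, no match -> dropped
  - employee 2 (Carol): dept_id=NULL, no match -> dropped
  - employee 3 (Helen): dept_id=2 -> matches Marketing
  - employee 4 (Chris): dept_id=3 -> matches Engineering
So 2 of 4 rows are dropped.

SQL:
SELECT a.name, b.name AS department
FROM employees a
INNER JOIN departments b ON a.dept_id = b.id

Result:
name  | department 
------+------------
Helen | Marketing  
Chris | Engineering


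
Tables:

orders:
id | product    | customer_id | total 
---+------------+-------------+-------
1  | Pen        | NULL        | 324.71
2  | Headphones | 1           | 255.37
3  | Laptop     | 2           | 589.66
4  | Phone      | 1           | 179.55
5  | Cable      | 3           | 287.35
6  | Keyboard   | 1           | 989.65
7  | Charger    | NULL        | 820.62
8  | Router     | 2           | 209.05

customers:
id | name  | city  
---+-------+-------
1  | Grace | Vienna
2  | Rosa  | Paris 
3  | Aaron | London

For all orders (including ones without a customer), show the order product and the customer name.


LEFT JOIN keeps every row from orders (the left table); where customer_id has no match in customers, the customer columns become NULL. Walk through each order:
  - order 1 (Pen): customer_id=NULL, no match -> kept with NULL
  - order 2 (Headphones): customer_id=1 -> matches Grace
  - order 3 (Laptop): customer_id=2 -> matches Rosa
  - order 4 (Phone): customer_id=1 -> matches Grace
  - order 5 (Cable): customer_id=3 -> matches Aaron
  - order 6 (Keyboard): customer_id=1 -> matches Grace
  - order 7 (Charger): customer_id=NULL, no match -> kept with NULL
  - order 8 (Router): customer_id=2 -> matches Rosa
All 8 rows appear; 2 have NULL customer.

SQL:
SELECT a.product, b.name AS customer
FROM orders a
LEFT JOIN customers b ON a.customer_id = b.id

Result:
product    | customer
-----------+---------
Pen        | NULL    
Headphones | Grace   
Laptop     | Rosa    
Phone      | Grace   
Cable      | Aaron   
Keyboard   | Grace   
Charger    | NULL    
Router     | Rosa    


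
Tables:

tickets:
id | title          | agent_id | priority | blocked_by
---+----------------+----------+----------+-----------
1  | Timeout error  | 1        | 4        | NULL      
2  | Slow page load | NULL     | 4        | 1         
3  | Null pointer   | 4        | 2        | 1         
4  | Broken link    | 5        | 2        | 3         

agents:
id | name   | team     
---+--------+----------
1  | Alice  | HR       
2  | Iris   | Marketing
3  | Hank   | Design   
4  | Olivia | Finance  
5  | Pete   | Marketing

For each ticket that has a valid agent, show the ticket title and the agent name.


INNER JOIN keeps only tickets rows whose agent_id matches an id in agents. Walk through each ticket:
  - ticket 1 (Timeout error): agent_id=1 -> matches Alice
  - ticket 2 (Slow page load): agent_id=NULL, no match -> dropped
  - ticket 3 (Null pointer): agent_id=4 -> matches Olivia
  - ticket 4 (Broken link): agent_id=5 -> matches Pete
So 1 of 4 rows is dropped.

SQL:
SELECT a.title, b.name AS agent
FROM tickets a
INNER JOIN agents b ON a.agent_id = b.id

Result:
title         | agent 
--------------+-------
Timeout error | Alice 
Null pointer  | Olivia
Broken link   | Pete  


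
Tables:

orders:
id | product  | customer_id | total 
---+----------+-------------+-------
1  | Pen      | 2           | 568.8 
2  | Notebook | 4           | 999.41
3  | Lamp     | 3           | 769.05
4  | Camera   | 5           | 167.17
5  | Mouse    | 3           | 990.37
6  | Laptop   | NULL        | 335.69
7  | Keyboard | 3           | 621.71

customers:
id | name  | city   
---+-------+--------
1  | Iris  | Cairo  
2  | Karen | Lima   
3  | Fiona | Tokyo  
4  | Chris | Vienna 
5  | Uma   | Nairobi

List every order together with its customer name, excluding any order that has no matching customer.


INNER JOIN keeps only orders rows whose customer_id matches an id in customers. Walk through each order:
  - order 1 (Pen): customer_id=2 -> matches Karen
  - order 2 (Notebook): customer_id=4 -> matches Chris
  - order 3 (Lamp): customer_id=3 -> matches Fiona
  - order 4 (Camera): customer_id=5 -> matches Uma
  - order 5 (Mouse): customer_id=3 -> matches Fiona
  - order 6 (Laptop): customer_id=NULL, no match -> dropped
  - order 7 (Keyboard): customer_id=3 -> matches Fiona
So 1 of 7 rows is dropped.

SQL:
SELECT a.product, b.name AS customer
FROM orders a
INNER JOIN customers b ON a.customer_id = b.id

Result:
product  | customer
---------+---------
Pen      | Karen   
Notebook | Chris   
Lamp     | Fiona   
Camera   | Uma     
Mouse    | Fiona   
Keyboard | Fiona   


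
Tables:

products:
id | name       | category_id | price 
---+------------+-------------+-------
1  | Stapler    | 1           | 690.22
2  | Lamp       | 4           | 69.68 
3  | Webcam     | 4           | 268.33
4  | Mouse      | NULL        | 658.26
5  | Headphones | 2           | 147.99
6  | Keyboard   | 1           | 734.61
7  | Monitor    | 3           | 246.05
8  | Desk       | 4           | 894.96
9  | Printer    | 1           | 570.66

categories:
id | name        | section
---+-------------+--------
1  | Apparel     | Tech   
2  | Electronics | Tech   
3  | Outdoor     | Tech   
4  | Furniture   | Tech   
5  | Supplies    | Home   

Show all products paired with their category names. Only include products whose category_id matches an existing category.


INNER JOIN keeps only products rows whose category_id matches an id in categories. Walk through each product:
  - product 1 (Stapler): category_id=1 -> matches Apparel
  - product 2 (Lamp): category_id=4 -> matches Furniture
  - product 3 (Webcam): category_id=4 -> matches Furniture
  - product 4 (Mouse): category_id=NULL, no match -> dropped
  - product 5 (Headphones): category_id=2 -> matches Electronics
  - product 6 (Keyboard): category_id=1 -> matches Apparel
  - product 7 (Monitor): category_id=3 -> matches Outdoor
  - product 8 (Desk): category_id=4 -> matches Furniture
  - product 9 (Printer): category_id=1 -> matches Apparel
So 1 of 9 rows is dropped.

SQL:
SELECT a.name, b.name AS category
FROM products a
INNER JOIN categories b ON a.category_id = b.id

Result:
name       | category   
-----------+------------
Stapler    | Apparel    
Lamp       | Furniture  
Webcam     | Furniture  
Headphones | Electronics
Keyboard   | Apparel    
Monitor    | Outdoor    
Desk       | Furniture  
Printer    | Apparel    


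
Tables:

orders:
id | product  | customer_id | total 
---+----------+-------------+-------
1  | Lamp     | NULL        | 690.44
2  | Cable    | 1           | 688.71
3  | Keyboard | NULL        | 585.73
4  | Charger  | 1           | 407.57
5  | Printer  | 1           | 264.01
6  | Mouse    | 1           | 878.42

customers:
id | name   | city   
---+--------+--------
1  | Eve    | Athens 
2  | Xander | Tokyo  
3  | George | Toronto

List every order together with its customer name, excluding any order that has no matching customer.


INNER JOIN keeps only orders rows whose customer_id matches an id in customers. Walk through each order:
  - order 1 (Lamp): customer_id=NULL, no match -> dropped
  - order 2 (Cable): customer_id=1 -> matches Eve
  - order 3 (Keyboard): customer_id=NULL, no match -> dropped
  - order 4 (Charger): customer_id=1 -> matches Eve
  - order 5 (Printer): customer_id=1 -> matches Eve
  - order 6 (Mouse): customer_id=1 -> matches Eve
So 2 of 6 rows are dropped.

SQL:
SELECT a.product, b.name AS customer
FROM orders a
INNER JOIN customers b ON a.customer_id = b.id

Result:
product | customer
--------+---------
Cable   | Eve     
Charger | Eve     
Printer | Eve     
Mouse   | Eve     


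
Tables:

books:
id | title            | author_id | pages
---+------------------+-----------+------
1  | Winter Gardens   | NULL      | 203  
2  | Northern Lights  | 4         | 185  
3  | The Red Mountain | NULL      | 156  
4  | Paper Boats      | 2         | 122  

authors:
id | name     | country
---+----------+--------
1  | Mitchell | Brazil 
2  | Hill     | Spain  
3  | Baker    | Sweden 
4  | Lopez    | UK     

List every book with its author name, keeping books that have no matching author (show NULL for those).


LEFT JOIN keeps every row from books (the left table); where author_id has no match in authors, the author columns become NULL. Walk through each book:
  - book 1 (Winter Gardens): author_id=NULL, no match -> kept with NULL
  - book 2 (Northern Lights): author_id=4 -> matches Lopez
  - book 3 (The Red Mountain): author_id=NULL, no match -> kept with NULL
  - book 4 (Paper Boats): author_id=2 -> matches Hill
All 4 rows appear; 2 have NULL author.

SQL:
SELECT a.title, b.name AS author
FROM books a
LEFT JOIN authors b ON a.author_id = b.id

Result:
title            | author
-----------------+-------
Winter Gardens   | NULL  
Northern Lights  | Lopez 
The Red Mountain | NULL  
Paper Boats      | Hill  


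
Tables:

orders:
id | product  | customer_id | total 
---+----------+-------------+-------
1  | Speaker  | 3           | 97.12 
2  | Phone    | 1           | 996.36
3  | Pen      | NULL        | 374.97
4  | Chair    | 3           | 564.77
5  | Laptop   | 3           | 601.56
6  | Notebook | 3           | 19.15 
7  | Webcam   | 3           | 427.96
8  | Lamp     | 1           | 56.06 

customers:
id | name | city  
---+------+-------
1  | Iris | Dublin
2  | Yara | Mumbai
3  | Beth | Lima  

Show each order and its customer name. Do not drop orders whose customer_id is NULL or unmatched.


LEFT JOIN keeps every row from orders (the left table); where customer_id has no match in customers, the customer columns become NULL. Walk through each order:
  - order 1 (Speaker): customer_id=3 -> matches Beth
  - order 2 (Phone): customer_id=1 -> matches Iris
  - order 3 (Pen): customer_id=NULL, no match -> kept with NULL
  - order 4 (Chair): customer_id=3 -> matches Beth
  - order 5 (Laptop): customer_id=3 -> matches Beth
  - order 6 (Notebook): customer_id=3 -> matches Beth
  - order 7 (Webcam): customer_id=3 -> matches Beth
  - order 8 (Lamp): customer_id=1 -> matches Iris
All 8 rows appear; 1 has NULL customer.

SQL:
SELECT a.product, b.name AS customer
FROM orders a
LEFT JOIN customers b ON a.customer_id = b.id

Result:
product  | customer
---------+---------
Speaker  | Beth    
Phone    | Iris    
Pen      | NULL    
Chair    | Beth    
Laptop   | Beth    
Notebook | Beth    
Webcam   | Beth    
Lamp     | Iris    


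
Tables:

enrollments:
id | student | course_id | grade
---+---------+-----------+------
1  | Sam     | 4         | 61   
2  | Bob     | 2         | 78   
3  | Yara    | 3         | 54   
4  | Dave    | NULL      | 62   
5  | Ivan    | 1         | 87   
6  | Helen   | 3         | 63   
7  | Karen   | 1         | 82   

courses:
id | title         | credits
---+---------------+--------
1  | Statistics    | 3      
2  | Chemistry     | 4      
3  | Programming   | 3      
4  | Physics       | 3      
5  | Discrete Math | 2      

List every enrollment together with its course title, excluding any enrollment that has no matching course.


INNER JOIN keeps only enrollments rows whose course_id matches an id in courses. Walk through each enrollment:
  - enrollment 1 (Sam): course_id=4 -> matches Physics
  - enrollment 2 (Bob): course_id=2 -> matches Chemistry
  - enrollment 3 (Yara): course_id=3 -> matches Programming
  - enrollment 4 (Dave): course_id=NULL, no match -> dropped
  - enrollment 5 (Ivan): course_id=1 -> matches Statistics
  - enrollment 6 (Helen): course_id=3 -> matches Programming
  - enrollment 7 (Karen): course_id=1 -> matches Statistics
So 1 of 7 rows is dropped.

SQL:
SELECT a.student, b.title AS course
FROM enrollments a
INNER JOIN courses b ON a.course_id = b.id

Result:
student | course     
--------+------------
Sam     | Physics    
Bob     | Chemistry  
Yara    | Programming
Ivan    | Statistics 
Helen   | Programming
Karen   | Statistics 


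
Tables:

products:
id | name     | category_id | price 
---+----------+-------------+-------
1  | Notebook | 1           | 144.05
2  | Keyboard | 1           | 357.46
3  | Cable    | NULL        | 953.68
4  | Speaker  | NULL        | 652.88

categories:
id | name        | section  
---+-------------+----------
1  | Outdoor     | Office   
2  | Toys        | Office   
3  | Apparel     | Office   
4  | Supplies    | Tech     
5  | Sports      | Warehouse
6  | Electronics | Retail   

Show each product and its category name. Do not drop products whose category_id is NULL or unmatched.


LEFT JOIN keeps every row from products (the left table); where category_id has no match in categories, the category columns become NULL. Walk through each product:
  - product 1 (Notebook): category_id=1 -> matches Outdoor
  - product 2 (Keyboard): category_id=1 -> matches Outdoor
  - product 3 (Cable): category_id=NULL, no match -> kept with NULL
  - product 4 (Speaker): category_id=NULL, no match -> kept with NULL
All 4 rows appear; 2 have NULL category.

SQL:
SELECT a.name, b.name AS category
FROM products a
LEFT JOIN categories b ON a.category_id = b.id

Result:
name     | category
---------+---------
Notebook | Outdoor 
Keyboard | Outdoor 
Cable    | NULL    
Speaker  | NULL    


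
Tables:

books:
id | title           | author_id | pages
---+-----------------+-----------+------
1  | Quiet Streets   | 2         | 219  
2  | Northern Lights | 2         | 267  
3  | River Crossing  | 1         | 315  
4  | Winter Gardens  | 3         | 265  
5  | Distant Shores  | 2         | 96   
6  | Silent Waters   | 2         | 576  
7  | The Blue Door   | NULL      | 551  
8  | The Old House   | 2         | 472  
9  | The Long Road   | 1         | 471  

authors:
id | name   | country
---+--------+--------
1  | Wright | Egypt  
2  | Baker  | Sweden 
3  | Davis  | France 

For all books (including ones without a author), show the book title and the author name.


LEFT JOIN keeps every row from books (the left table); where author_id has no match in authors, the author columns become NULL. Walk through each book:
  - book 1 (Quiet Streets): author_id=2 -> matches Baker
  - book 2 (Northern Lights): author_id=2 -> matches Baker
  - book 3 (River Crossing): author_id=1 -> matches Wright
  - book 4 (Winter Gardens): author_id=3 -> matches Davis
  - book 5 (Distant Shores): author_id=2 -> matches Baker
  - book 6 (Silent Waters): author_id=2 -> matches Baker
  - book 7 (The Blue Door): author_id=NULL, no match -> kept with NULL
  - book 8 (The Old House): author_id=2 -> matches Baker
  - book 9 (The Long Road): author_id=1 -> matches Wright
All 9 rows appear; 1 has NULL author.

SQL:
SELECT a.title, b.name AS author
FROM books a
LEFT JOIN authors b ON a.author_id = b.id

Result:
title           | author
----------------+-------
Quiet Streets   | Baker 
Northern Lights | Baker 
River Crossing  | Wright
Winter Gardens  | Davis 
Distant Shores  | Baker 
Silent Waters   | Baker 
The Blue Door   | NULL  
The Old House   | Baker 
The Long Road   | Wright


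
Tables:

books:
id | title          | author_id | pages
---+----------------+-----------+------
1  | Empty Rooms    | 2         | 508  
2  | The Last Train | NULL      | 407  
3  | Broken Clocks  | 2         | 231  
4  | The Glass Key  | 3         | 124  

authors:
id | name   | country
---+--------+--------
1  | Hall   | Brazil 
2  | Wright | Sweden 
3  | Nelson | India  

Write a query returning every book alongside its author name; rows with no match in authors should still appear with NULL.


LEFT JOIN keeps every row from books (the left table); where author_id has no match in authors, the author columns become NULL. Walk through each book:
  - book 1 (Empty Rooms): author_id=2 -> matches Wright
  - book 2 (The Last Train): author_id=NULL, no match -> kept with NULL
  - book 3 (Broken Clocks): author_id=2 -> matches Wright
  - book 4 (The Glass Key): author_id=3 -> matches Nelson
All 4 rows appear; 1 has NULL author.

SQL:
SELECT a.title, b.name AS author
FROM books a
LEFT JOIN authors b ON a.author_id = b.id

Result:
title          | author
---------------+-------
Empty Rooms    | Wright
The Last Train | NULL  
Broken Clocks  | Wright
The Glass Key  | Nelson


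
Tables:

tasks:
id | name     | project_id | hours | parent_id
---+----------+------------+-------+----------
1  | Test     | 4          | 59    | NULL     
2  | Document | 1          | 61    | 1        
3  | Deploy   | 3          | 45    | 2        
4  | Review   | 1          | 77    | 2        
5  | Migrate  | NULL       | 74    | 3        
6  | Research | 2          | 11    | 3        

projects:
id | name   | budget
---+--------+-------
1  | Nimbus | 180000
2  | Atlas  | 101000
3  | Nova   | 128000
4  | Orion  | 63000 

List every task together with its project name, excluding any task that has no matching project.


INNER JOIN keeps only tasks rows whose project_id matches an id in projects. Walk through each task:
  - task 1 (Test): project_id=4 -> matches Orion
  - task 2 (Document): project_id=1 -> matches Nimbus
  - task 3 (Deploy): project_id=3 -> matches Nova
  - task 4 (Review): project_id=1 -> matches Nimbus
  - task 5 (Migrate): project_id=NULL, no match -> dropped
  - task 6 (Research): project_id=2 -> matches Atlas
So 1 of 6 rows is dropped.

SQL:
SELECT a.name, b.name AS project
FROM tasks a
INNER JOIN projects b ON a.project_id = b.id

Result:
name     | project
---------+--------
Test     | Orion  
Document | Nimbus 
Deploy   | Nova   
Review   | Nimbus 
Research | Atlas  


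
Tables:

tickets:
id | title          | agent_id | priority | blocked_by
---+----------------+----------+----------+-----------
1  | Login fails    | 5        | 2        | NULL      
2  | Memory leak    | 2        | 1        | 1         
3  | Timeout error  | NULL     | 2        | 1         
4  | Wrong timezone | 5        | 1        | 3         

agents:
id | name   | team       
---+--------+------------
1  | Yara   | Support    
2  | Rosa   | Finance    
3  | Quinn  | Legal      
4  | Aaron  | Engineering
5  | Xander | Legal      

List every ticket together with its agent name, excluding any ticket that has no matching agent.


INNER JOIN keeps only tickets rows whose agent_id matches an id in agents. Walk through each ticket:
  - ticket 1 (Login fails): agent_id=5 -> matches Xander
  - ticket 2 (Memory leak): agent_id=2 -> matches Rosa
  - ticket 3 (Timeout error): agent_id=NULL, no match -> dropped
  - ticket 4 (Wrong timezone): agent_id=5 -> matches Xander
So 1 of 4 rows is dropped.

SQL:
SELECT a.title, b.name AS agent
FROM tickets a
INNER JOIN agents b ON a.agent_id = b.id

Result:
title          | agent 
---------------+-------
Login fails    | Xander
Memory leak    | Rosa  
Wrong timezone | Xander


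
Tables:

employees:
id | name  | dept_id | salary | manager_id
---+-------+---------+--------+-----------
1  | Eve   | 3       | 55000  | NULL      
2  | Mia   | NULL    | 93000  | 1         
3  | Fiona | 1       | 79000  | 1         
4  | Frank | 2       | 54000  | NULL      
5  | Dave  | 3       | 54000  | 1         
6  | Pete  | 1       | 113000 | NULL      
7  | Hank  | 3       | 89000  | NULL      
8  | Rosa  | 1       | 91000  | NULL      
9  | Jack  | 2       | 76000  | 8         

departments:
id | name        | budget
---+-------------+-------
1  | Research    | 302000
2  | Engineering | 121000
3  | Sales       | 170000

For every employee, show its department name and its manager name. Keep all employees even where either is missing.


Two LEFT JOINs from the same base table employees: one to departments via dept_id, one to employees itself via manager_id. Both are LEFT so every employee is preserved.
Match against departments:
  - employee 1 (Eve): dept_id=3 -> matches Sales
  - employee 2 (Mia): dept_id=NULL, no match -> kept with NULL
  - employee 3 (Fiona): dept_id=1 -> matches Research
  - employee 4 (Frank): dept_id=2 -> matches Engineering
  - employee 5 (Dave): dept_id=3 -> matches Sales
  - employee 6 (Pete): dept_id=1 -> matches Research
  - employee 7 (Hank): dept_id=3 -> matches Sales
  - employee 8 (Rosa): dept_id=1 -> matches Research
  - employee 9 (Jack): dept_id=2 -> matches Engineering
Match against employees (self):
  - employee 1 (Eve): manager_id=NULL -> NULL
  - employee 2 (Mia): manager_id=1 -> Eve
  - employee 3 (Fiona): manager_id=1 -> Eve
  - employee 4 (Frank): manager_id=NULL -> NULL
  - employee 5 (Dave): manager_id=1 -> Eve
  - employee 6 (Pete): manager_id=NULL -> NULL
  - employee 7 (Hank): manager_id=NULL -> NULL
  - employee 8 (Rosa): manager_id=NULL -> NULL
  - employee 9 (Jack): manager_id=8 -> Rosa

SQL:
SELECT a.name, b.name AS department, c.name AS manager
FROM employees a
LEFT JOIN departments b ON a.dept_id = b.id
LEFT JOIN employees c ON a.manager_id = c.id

Result:
name  | department  | manager
------+-------------+--------
Eve   | Sales       | NULL   
Mia   | NULL        | Eve    
Fiona | Research    | Eve    
Frank | Engineering | NULL   
Dave  | Sales       | Eve    
Pete  | Research    | NULL   
Hank  | Sales       | NULL   
Rosa  | Research    | NULL   
Jack  | Engineering | Rosa   


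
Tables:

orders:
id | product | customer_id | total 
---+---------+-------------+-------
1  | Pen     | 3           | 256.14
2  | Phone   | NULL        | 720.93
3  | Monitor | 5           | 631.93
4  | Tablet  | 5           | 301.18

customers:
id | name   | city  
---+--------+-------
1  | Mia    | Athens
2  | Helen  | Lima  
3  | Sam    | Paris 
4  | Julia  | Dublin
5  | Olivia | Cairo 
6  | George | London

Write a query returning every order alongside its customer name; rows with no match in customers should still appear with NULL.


LEFT JOIN keeps every row from orders (the left table); where customer_id has no match in customers, the customer columns become NULL. Walk through each order:
  - order 1 (Pen): customer_id=3 -> matches Sam
  - order 2 (Phone): customer_id=NULL, no match -> kept with NULL
  - order 3 (Monitor): customer_id=5 -> matches Olivia
  - order 4 (Tablet): customer_id=5 -> matches Olivia
All 4 rows appear; 1 has NULL customer.

SQL:
SELECT a.product, b.name AS customer
FROM orders a
LEFT JOIN customers b ON a.customer_id = b.id

Result:
product | customer
--------+---------
Pen     | Sam     
Phone   | NULL    
Monitor | Olivia  
Tablet  | Olivia  


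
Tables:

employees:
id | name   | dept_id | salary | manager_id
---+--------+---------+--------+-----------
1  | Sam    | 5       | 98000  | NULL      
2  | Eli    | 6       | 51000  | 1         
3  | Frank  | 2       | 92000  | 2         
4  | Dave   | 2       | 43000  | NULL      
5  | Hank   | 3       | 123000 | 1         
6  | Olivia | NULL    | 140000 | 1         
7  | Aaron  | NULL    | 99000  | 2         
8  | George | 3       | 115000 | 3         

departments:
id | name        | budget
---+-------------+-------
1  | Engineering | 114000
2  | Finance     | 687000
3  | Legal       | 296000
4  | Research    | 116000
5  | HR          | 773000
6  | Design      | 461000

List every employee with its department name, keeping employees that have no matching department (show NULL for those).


LEFT JOIN keeps every row from employees (the left table); where dept_id has no match in departments, the department columns become NULL. Walk through each employee:
  - employee 1 (Sam): dept_id=5 -> matches HR
  - employee 2 (Eli): dept_id=6 -> matches Design
  - employee 3 (Frank): dept_id=2 -> matches Finance
  - employee 4 (Dave): dept_id=2 -> matches Finance
  - employee 5 (Hank): dept_id=3 -> matches Legal
  - employee 6 (Olivia): dept_id=NULL, no match -> kept with NULL
  - employee 7 (Aaron): dept_id=NULL, no match -> kept with NULL
  - employee 8 (George): dept_id=3 -> matches Legal
All 8 rows appear; 2 have NULL department.

SQL:
SELECT a.name, b.name AS department
FROM employees a
LEFT JOIN departments b ON a.dept_id = b.id

Result:
name   | department
-------+-----------
Sam    | HR        
Eli    | Design    
Frank  | Finance   
Dave   | Finance   
Hank   | Legal     
Olivia | NULL      
Aaron  | NULL      
George | Legal     


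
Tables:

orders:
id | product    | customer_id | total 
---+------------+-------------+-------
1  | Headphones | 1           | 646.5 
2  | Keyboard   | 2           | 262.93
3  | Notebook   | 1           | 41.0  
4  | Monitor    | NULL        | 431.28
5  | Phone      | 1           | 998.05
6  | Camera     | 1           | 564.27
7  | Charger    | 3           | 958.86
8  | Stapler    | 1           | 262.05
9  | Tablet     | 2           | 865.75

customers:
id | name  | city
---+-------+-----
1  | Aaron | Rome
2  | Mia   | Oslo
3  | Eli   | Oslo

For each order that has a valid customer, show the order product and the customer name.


INNER JOIN keeps only orders rows whose customer_id matches an id in customers. Walk through each order:
  - order 1 (Headphones): customer_id=1 -> matches Aaron
  - order 2 (Keyboard): customer_id=2 -> matches Mia
  - order 3 (Notebook): customer_id=1 -> matches Aaron
  - order 4 (Monitor): customer_id=NULL, no match -> dropped
  - order 5 (Phone): customer_id=1 -> matches Aaron
  - order 6 (Camera): customer_id=1 -> matches Aaron
  - order 7 (Charger): customer_id=3 -> matches Eli
  - order 8 (Stapler): customer_id=1 -> matches Aaron
  - order 9 (Tablet): customer_id=2 -> matches Mia
So 1 of 9 rows is dropped.

SQL:
SELECT a.product, b.name AS customer
FROM orders a
INNER JOIN customers b ON a.customer_id = b.id

Result:
product    | customer
-----------+---------
Headphones | Aaron   
Keyboard   | Mia     
Notebook   | Aaron   
Phone      | Aaron   
Camera     | Aaron   
Charger    | Eli     
Stapler    | Aaron   
Tablet     | Mia     


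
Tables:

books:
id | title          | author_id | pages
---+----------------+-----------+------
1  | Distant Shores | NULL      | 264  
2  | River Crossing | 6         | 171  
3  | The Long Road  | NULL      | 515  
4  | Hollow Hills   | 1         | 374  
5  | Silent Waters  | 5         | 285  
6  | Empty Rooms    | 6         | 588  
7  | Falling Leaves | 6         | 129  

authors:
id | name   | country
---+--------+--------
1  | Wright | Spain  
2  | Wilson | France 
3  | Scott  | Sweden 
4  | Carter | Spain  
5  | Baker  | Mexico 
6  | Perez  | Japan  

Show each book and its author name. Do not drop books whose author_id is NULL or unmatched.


LEFT JOIN keeps every row from books (the left table); where author_id has no match in authors, the author columns become NULL. Walk through each book:
  - book 1 (Distant Shores): author_id=NULL, no match -> kept with NULL
  - book 2 (River Crossing): author_id=6 -> matches Perez
  - book 3 (The Long Road): author_id=NULL, no match -> kept with NULL
  - book 4 (Hollow Hills): author_id=1 -> matches Wright
  - book 5 (Silent Waters): author_id=5 -> matches Baker
  - book 6 (Empty Rooms): author_id=6 -> matches Perez
  - book 7 (Falling Leaves): author_id=6 -> matches Perez
All 7 rows appear; 2 have NULL author.

SQL:
SELECT a.title, b.name AS author
FROM books a
LEFT JOIN authors b ON a.author_id = b.id

Result:
title          | author
---------------+-------
Distant Shores | NULL  
River Crossing | Perez 
The Long Road  | NULL  
Hollow Hills   | Wright
Silent Waters  | Baker 
Empty Rooms    | Perez 
Falling Leaves | Perez 
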